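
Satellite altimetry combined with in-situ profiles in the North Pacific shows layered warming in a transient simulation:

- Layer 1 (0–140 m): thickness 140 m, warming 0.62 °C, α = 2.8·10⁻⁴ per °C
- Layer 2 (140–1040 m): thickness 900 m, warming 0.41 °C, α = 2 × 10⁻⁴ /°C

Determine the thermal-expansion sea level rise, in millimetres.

Δh = 98.1 mm

Layer 1: 0.62 × 140 × 2.8×10⁻⁴ = 0.024304 m
140–1040 m: 900 × 2×10⁻⁴ × 0.41 = 0.07380 m
Δh = 0.024304 + 0.07380 = 0.098104 m ≈ 98.1 mm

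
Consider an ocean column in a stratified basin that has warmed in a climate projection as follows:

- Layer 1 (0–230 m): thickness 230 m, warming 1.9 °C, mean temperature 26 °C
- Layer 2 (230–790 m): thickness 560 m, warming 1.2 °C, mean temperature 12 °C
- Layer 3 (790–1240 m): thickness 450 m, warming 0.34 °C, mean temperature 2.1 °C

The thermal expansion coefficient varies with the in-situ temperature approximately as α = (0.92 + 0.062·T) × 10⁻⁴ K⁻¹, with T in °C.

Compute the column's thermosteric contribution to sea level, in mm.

Layer 1: α = (0.92 + 0.062×26)×10⁻⁴ = 2.532×10⁻⁴ K⁻¹
Layer 2: α = (0.92 + 0.062×12)×10⁻⁴ = 1.664×10⁻⁴ K⁻¹
Layer 3: α = (0.92 + 0.062×2.1)×10⁻⁴ = 1.0502×10⁻⁴ K⁻¹
0–230 m: 230 × 1.9 × 2.532×10⁻⁴ = 0.1106484 m
Layer 2: 1.664×10⁻⁴ × 560 × 1.2 = 0.1118208 m
Layer 3: 0.34 × 1.0502×10⁻⁴ × 450 = 0.01606806 m
Δh = 0.1106484 + 0.1118208 + 0.01606806 = 0.23853726 m

240 mm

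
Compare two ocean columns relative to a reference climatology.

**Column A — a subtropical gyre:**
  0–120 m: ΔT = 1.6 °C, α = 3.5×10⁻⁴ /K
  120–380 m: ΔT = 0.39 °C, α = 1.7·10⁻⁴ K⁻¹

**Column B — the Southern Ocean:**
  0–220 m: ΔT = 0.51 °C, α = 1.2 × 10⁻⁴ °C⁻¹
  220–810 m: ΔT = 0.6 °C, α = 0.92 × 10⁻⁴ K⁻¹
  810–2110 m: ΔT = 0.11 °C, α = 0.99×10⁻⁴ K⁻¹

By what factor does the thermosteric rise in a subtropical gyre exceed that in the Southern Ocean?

1.40

A 0–120 m: 1.6 × 120 × 3.5×10⁻⁴ = 0.06720 m
A 120–380 m: 260 × 1.7×10⁻⁴ × 0.39 = 0.017238 m
A total: 0.084438 m
B Layer 1: 220 × 0.51 × 1.2×10⁻⁴ = 0.013464 m
B Layer 2: 0.92×10⁻⁴ × 0.6 × 590 = 0.032568 m
B 1300 × 0.11 × 0.99×10⁻⁴ = 0.014157 m
B total: 0.060189 m
Ratio: 0.084438 / 0.060189 ≈ 1.403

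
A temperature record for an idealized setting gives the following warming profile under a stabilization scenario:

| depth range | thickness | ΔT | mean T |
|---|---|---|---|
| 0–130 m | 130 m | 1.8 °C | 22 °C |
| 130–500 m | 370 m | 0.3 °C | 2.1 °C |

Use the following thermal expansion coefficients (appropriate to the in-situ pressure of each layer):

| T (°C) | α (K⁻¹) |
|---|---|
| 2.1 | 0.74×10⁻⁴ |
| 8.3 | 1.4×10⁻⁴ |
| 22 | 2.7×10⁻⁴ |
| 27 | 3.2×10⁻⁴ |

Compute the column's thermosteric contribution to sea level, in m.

about 0.0714 m

Layer 1 at 22 °C → α = 2.7×10⁻⁴ K⁻¹
Layer 2 at 2.1 °C → α = 0.74×10⁻⁴ K⁻¹
1.8 × 130 × 2.7×10⁻⁴ = 0.06318 m
Layer 2: 0.74×10⁻⁴ × 0.3 × 370 = 0.008214 m
Δh = 0.06318 + 0.008214 = 0.071394 m ≈ 0.0714 m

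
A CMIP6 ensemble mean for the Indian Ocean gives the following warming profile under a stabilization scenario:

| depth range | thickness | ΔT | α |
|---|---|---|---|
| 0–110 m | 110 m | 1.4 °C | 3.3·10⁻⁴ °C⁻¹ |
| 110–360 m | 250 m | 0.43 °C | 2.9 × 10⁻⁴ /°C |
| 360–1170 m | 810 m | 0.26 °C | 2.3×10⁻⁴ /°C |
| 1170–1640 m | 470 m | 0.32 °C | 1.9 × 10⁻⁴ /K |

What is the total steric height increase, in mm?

Layer 1: 1.4 × 110 × 3.3×10⁻⁴ = 0.05082 m
110–360 m: 2.9×10⁻⁴ × 250 × 0.43 = 0.031175 m
360–1170 m: 2.3×10⁻⁴ × 0.26 × 810 = 0.048438 m
Layer 4: 470 × 0.32 × 1.9×10⁻⁴ = 0.028576 m
Δh = 0.05082 + 0.031175 + 0.048438 + 0.028576 = 0.159009 m

159 mm of thermosteric rise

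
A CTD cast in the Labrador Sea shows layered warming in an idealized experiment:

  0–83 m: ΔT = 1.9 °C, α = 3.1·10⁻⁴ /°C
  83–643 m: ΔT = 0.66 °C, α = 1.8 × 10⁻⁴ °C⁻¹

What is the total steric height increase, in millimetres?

0–83 m: 83 × 1.9 × 3.1×10⁻⁴ = 0.048887 m
83–643 m: 1.8×10⁻⁴ × 560 × 0.66 = 0.066528 m
Δh = 0.048887 + 0.066528 = 0.115415 m ≈ 115 mm

115 mm of thermosteric rise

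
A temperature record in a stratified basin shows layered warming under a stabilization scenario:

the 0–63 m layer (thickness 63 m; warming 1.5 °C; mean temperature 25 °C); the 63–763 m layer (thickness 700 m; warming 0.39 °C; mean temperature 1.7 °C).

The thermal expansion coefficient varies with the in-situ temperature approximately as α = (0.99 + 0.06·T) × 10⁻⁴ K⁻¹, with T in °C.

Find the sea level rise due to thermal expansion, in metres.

Layer 1: α = (0.99 + 0.06×25)×10⁻⁴ = 2.49×10⁻⁴ K⁻¹
Layer 2: α = (0.99 + 0.06×1.7)×10⁻⁴ = 1.092×10⁻⁴ K⁻¹
2.49×10⁻⁴ × 63 × 1.5 = 0.0235305 m
Layer 2: 1.092×10⁻⁴ × 700 × 0.39 = 0.0298116 m
Δh = 0.0235305 + 0.0298116 = 0.0533421 m ≈ 0.0533 m

0.0533 m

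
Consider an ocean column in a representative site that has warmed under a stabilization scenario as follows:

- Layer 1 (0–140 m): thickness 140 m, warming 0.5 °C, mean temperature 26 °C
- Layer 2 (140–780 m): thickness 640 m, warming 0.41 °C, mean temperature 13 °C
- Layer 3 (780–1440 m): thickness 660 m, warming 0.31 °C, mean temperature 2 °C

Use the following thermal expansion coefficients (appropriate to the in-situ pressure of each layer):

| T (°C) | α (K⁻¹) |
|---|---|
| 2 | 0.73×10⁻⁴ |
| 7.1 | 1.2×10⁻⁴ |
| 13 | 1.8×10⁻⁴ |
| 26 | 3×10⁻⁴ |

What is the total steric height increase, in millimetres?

about 83.2 mm

Layer 1 at 26 °C → α = 3×10⁻⁴ K⁻¹
Layer 2 at 13 °C → α = 1.8×10⁻⁴ K⁻¹
Layer 3 at 2 °C → α = 0.73×10⁻⁴ K⁻¹
0–140 m: 140 × 3×10⁻⁴ × 0.5 = 0.02100 m
Layer 2: 0.41 × 640 × 1.8×10⁻⁴ = 0.047232 m
660 × 0.73×10⁻⁴ × 0.31 = 0.0149358 m
Δh = 0.02100 + 0.047232 + 0.0149358 = 0.0831678 m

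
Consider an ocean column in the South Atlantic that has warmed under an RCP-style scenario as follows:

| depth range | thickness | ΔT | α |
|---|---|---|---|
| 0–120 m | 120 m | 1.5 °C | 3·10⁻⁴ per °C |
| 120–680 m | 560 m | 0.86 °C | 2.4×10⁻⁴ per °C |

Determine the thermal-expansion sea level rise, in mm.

3×10⁻⁴ × 120 × 1.5 = 0.05400 m
Layer 2: 0.86 × 2.4×10⁻⁴ × 560 = 0.115584 m
Δh = 0.05400 + 0.115584 = 0.169584 m

Δh = 170 mm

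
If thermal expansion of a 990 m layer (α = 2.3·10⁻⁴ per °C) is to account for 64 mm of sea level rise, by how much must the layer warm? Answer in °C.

ΔT = Δh/(αH) = 0.064 / (2.3×10⁻⁴ × 990) ≈ 0.2811 °C

ΔT ≈ 0.28 °C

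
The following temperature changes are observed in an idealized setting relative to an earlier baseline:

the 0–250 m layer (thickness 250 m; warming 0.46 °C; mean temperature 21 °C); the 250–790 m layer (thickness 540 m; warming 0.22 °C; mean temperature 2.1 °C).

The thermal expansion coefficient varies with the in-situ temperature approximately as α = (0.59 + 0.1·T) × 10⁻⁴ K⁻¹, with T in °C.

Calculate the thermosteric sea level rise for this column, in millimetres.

Δh = 40.4 mm

Layer 1: α = (0.59 + 0.1×21)×10⁻⁴ = 2.69×10⁻⁴ K⁻¹
Layer 2: α = (0.59 + 0.1×2.1)×10⁻⁴ = 0.8×10⁻⁴ K⁻¹
Layer 1: 0.46 × 2.69×10⁻⁴ × 250 = 0.030935 m
250–790 m: 0.8×10⁻⁴ × 540 × 0.22 = 0.009504 m
Δh = 0.030935 + 0.009504 = 0.040439 m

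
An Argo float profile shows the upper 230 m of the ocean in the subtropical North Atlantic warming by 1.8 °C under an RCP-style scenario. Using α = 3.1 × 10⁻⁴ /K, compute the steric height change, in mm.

Δh ≈ 128 mm

Δh = αΔT·H = 3.1×10⁻⁴ × 1.8 × 230 = 0.12834 m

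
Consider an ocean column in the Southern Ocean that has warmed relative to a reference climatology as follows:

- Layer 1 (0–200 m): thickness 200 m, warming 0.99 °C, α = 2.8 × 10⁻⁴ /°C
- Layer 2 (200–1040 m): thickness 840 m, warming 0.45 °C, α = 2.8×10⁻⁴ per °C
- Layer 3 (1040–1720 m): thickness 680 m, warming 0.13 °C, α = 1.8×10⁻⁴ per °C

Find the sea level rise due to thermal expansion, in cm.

17.7 cm of thermosteric rise

2.8×10⁻⁴ × 200 × 0.99 = 0.05544 m
Layer 2: 2.8×10⁻⁴ × 840 × 0.45 = 0.10584 m
1040–1720 m: 1.8×10⁻⁴ × 680 × 0.13 = 0.015912 m
Δh = 0.05544 + 0.10584 + 0.015912 = 0.177192 m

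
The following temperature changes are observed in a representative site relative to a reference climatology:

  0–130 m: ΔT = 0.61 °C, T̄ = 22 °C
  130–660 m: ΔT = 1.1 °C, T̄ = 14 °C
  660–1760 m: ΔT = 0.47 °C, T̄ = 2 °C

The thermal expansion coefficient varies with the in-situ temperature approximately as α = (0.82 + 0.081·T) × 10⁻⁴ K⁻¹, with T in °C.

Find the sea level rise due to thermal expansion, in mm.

185 mm

Layer 1: α = (0.82 + 0.081×22)×10⁻⁴ = 2.602×10⁻⁴ K⁻¹
Layer 2: α = (0.82 + 0.081×14)×10⁻⁴ = 1.954×10⁻⁴ K⁻¹
Layer 3: α = (0.82 + 0.081×2)×10⁻⁴ = 0.982×10⁻⁴ K⁻¹
2.602×10⁻⁴ × 0.61 × 130 = 0.02063386 m
130–660 m: 1.1 × 1.954×10⁻⁴ × 530 = 0.1139182 m
660–1760 m: 0.47 × 1100 × 0.982×10⁻⁴ = 0.0507694 m
Δh = 0.02063386 + 0.1139182 + 0.0507694 = 0.18532146 m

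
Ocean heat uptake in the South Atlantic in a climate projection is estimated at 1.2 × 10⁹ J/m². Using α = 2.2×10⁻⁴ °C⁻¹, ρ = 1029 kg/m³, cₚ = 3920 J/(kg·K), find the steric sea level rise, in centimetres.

Δh ≈ 6.5 cm

Δh = αQ/(ρcₚ) = 2.2×10⁻⁴ × 1.2×10⁹ / (1029 × 3920) ≈ 0.065449 m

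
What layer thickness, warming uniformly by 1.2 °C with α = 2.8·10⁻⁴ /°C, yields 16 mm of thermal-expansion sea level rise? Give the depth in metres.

47.6 m

H = Δh/(αΔT) = 0.016 / (2.8×10⁻⁴ × 1.2) ≈ 47.62 m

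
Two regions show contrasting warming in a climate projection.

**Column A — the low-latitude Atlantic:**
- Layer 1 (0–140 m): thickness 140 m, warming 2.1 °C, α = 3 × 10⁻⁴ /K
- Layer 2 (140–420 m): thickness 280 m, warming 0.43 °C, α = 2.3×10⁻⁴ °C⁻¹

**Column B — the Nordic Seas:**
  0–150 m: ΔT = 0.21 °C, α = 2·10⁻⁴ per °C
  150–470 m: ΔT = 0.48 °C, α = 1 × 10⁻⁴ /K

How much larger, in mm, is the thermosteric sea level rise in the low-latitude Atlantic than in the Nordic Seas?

94.2 mm

A 2.1 × 3×10⁻⁴ × 140 = 0.08820 m
A 140–420 m: 0.43 × 280 × 2.3×10⁻⁴ = 0.027692 m
A total: 0.115892 m
B 2×10⁻⁴ × 150 × 0.21 = 0.00630 m
B 1×10⁻⁴ × 320 × 0.48 = 0.01536 m
B total: 0.02166 m
Difference: 0.115892 − 0.02166 = 0.094232 m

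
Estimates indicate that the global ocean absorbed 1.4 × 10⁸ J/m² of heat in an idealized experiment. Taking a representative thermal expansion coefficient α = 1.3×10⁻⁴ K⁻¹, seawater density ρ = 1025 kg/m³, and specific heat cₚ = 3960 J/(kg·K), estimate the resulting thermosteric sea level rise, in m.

Δh = αQ/(ρcₚ) = 1.3×10⁻⁴ × 1.4×10⁸ / (1025 × 3960) ≈ 0.0044839 m

Δh = 0.00448 m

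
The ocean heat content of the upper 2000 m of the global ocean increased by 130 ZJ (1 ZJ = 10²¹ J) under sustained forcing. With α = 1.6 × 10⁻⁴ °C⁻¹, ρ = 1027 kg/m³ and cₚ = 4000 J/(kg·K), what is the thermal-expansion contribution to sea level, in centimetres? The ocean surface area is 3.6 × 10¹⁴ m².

Δh = 1.4 cm

Per unit area: Q = 130×10²¹ / (3.6×10¹⁴) ≈ 3.611×10⁸ J/m²
Δh = αQ/(ρcₚ) = 1.6×10⁻⁴ × 3.611×10⁸ / (1027 × 4000) ≈ 0.014064 m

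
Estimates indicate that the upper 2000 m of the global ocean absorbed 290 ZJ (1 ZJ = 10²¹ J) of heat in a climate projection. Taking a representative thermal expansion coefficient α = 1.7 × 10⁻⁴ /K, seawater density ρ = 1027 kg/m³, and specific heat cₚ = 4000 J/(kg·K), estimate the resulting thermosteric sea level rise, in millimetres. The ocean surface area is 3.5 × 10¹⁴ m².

Per unit area: Q = 290×10²¹ / (3.5×10¹⁴) ≈ 8.286×10⁸ J/m²
Δh = αQ/(ρcₚ) = 1.7×10⁻⁴ × 8.286×10⁸ / (1027 × 4000) ≈ 0.03429 m

34.3 mm of thermosteric rise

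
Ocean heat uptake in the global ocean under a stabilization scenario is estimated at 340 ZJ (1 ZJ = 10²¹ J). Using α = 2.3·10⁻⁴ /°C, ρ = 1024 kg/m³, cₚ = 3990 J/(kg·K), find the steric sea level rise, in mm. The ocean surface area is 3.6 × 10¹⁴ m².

Per unit area: Q = 340×10²¹ / (3.6×10¹⁴) ≈ 9.444×10⁸ J/m²
Δh = αQ/(ρcₚ) = 2.3×10⁻⁴ × 9.444×10⁸ / (1024 × 3990) ≈ 0.053163 m

Δh ≈ 53.2 mm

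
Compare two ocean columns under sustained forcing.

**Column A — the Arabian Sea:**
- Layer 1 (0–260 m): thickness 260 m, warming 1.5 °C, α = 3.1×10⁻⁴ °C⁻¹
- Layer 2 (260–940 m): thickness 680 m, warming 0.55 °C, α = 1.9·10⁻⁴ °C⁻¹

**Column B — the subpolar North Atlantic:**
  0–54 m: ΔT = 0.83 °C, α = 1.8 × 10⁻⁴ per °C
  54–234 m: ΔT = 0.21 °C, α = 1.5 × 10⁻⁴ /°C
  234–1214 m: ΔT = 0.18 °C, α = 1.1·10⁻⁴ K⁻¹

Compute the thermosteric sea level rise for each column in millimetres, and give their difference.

A 3.1×10⁻⁴ × 1.5 × 260 = 0.12090 m
A 260–940 m: 680 × 1.9×10⁻⁴ × 0.55 = 0.07106 m
A total: 0.19196 m
B 0–54 m: 54 × 1.8×10⁻⁴ × 0.83 = 0.0080676 m
B 180 × 0.21 × 1.5×10⁻⁴ = 0.00567 m
B Layer 3: 0.18 × 1.1×10⁻⁴ × 980 = 0.019404 m
B total: 0.0331416 m
Difference: 0.19196 − 0.0331416 = 0.1588184 m

A: 192 mm; B: 33.1 mm; difference 159 mm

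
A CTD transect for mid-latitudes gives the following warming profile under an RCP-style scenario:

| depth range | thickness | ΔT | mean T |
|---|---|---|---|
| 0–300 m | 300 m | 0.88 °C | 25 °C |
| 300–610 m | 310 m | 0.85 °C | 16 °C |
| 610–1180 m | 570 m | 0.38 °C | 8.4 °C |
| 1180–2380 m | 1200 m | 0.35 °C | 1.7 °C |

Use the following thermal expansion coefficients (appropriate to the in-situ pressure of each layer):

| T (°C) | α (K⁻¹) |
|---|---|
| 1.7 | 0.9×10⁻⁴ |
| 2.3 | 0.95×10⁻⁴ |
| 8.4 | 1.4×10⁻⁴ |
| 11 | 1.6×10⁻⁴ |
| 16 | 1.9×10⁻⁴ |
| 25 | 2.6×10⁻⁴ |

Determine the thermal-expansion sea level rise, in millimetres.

about 187 mm

Layer 1 at 25 °C → α = 2.6×10⁻⁴ K⁻¹
Layer 2 at 16 °C → α = 1.9×10⁻⁴ K⁻¹
Layer 3 at 8.4 °C → α = 1.4×10⁻⁴ K⁻¹
Layer 4 at 1.7 °C → α = 0.9×10⁻⁴ K⁻¹
0–300 m: 0.88 × 300 × 2.6×10⁻⁴ = 0.06864 m
Layer 2: 0.85 × 310 × 1.9×10⁻⁴ = 0.050065 m
610–1180 m: 570 × 1.4×10⁻⁴ × 0.38 = 0.030324 m
0.9×10⁻⁴ × 0.35 × 1200 = 0.03780 m
Δh = 0.06864 + 0.050065 + 0.030324 + 0.03780 = 0.186829 m ≈ 187 mm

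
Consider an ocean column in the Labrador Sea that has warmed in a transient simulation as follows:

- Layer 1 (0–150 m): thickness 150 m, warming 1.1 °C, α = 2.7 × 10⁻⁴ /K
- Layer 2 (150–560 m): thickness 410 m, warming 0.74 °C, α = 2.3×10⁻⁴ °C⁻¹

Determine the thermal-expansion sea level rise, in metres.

150 × 2.7×10⁻⁴ × 1.1 = 0.04455 m
410 × 2.3×10⁻⁴ × 0.74 = 0.069782 m
Δh = 0.04455 + 0.069782 = 0.114332 m

0.114 m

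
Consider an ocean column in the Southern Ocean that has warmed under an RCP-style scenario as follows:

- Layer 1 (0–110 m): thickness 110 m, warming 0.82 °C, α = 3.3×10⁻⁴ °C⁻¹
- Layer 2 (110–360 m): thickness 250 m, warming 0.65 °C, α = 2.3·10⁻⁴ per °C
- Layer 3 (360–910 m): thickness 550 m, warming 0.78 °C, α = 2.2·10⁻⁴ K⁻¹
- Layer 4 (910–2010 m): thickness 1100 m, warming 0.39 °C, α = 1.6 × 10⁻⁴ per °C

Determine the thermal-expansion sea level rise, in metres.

110 × 0.82 × 3.3×10⁻⁴ = 0.029766 m
Layer 2: 250 × 2.3×10⁻⁴ × 0.65 = 0.037375 m
360–910 m: 550 × 0.78 × 2.2×10⁻⁴ = 0.09438 m
910–2010 m: 0.39 × 1100 × 1.6×10⁻⁴ = 0.06864 m
Δh = 0.029766 + 0.037375 + 0.09438 + 0.06864 = 0.230161 m

about 0.230 m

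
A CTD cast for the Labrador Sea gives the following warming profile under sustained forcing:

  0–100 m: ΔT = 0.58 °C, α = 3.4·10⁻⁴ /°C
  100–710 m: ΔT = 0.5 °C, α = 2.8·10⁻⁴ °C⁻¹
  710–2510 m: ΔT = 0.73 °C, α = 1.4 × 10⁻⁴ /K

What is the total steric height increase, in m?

3.4×10⁻⁴ × 100 × 0.58 = 0.01972 m
Layer 2: 0.5 × 610 × 2.8×10⁻⁴ = 0.08540 m
Layer 3: 1800 × 1.4×10⁻⁴ × 0.73 = 0.18396 m
Δh = 0.01972 + 0.08540 + 0.18396 = 0.28908 m

Δh = 0.29 m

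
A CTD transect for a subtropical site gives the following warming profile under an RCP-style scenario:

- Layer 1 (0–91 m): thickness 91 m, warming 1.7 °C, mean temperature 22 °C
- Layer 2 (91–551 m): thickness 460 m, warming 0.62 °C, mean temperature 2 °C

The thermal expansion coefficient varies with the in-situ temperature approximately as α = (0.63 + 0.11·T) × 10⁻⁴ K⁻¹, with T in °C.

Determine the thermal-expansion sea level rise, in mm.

Δh ≈ 71.4 mm

Layer 1: α = (0.63 + 0.11×22)×10⁻⁴ = 3.05×10⁻⁴ K⁻¹
Layer 2: α = (0.63 + 0.11×2)×10⁻⁴ = 0.85×10⁻⁴ K⁻¹
0–91 m: 1.7 × 3.05×10⁻⁴ × 91 = 0.0471835 m
460 × 0.85×10⁻⁴ × 0.62 = 0.024242 m
Δh = 0.0471835 + 0.024242 = 0.0714255 m ≈ 71.4 mm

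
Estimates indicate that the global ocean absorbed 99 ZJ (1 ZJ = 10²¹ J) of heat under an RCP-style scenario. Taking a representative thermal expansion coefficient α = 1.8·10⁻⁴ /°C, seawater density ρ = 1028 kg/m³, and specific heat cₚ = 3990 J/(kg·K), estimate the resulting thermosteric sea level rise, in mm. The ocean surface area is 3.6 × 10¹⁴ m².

Per unit area: Q = 99×10²¹ / (3.6×10¹⁴) = 2.75×10⁸ J/m²
Δh = αQ/(ρcₚ) = 1.8×10⁻⁴ × 2.75×10⁸ / (1028 × 3990) ≈ 0.012068 m

12 mm of thermosteric rise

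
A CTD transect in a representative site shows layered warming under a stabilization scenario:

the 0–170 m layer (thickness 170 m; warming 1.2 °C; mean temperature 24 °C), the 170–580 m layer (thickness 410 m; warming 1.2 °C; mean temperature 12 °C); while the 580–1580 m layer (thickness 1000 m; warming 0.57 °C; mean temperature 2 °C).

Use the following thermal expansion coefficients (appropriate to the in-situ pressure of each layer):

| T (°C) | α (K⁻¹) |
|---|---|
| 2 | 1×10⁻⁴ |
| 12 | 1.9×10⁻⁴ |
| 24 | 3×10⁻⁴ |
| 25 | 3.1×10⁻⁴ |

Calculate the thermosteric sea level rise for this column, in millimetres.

Δh = 212 mm

Layer 1 at 24 °C → α = 3×10⁻⁴ K⁻¹
Layer 2 at 12 °C → α = 1.9×10⁻⁴ K⁻¹
Layer 3 at 2 °C → α = 1×10⁻⁴ K⁻¹
170 × 1.2 × 3×10⁻⁴ = 0.06120 m
410 × 1.9×10⁻⁴ × 1.2 = 0.09348 m
580–1580 m: 1×10⁻⁴ × 0.57 × 1000 = 0.05700 m
Δh = 0.06120 + 0.09348 + 0.05700 = 0.21168 m ≈ 212 mm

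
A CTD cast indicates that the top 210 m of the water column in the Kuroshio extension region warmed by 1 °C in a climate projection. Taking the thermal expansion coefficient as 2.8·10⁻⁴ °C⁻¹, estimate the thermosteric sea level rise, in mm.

Δh = αΔT·H = 2.8×10⁻⁴ × 1 × 210 = 0.05880 m

58.8 mm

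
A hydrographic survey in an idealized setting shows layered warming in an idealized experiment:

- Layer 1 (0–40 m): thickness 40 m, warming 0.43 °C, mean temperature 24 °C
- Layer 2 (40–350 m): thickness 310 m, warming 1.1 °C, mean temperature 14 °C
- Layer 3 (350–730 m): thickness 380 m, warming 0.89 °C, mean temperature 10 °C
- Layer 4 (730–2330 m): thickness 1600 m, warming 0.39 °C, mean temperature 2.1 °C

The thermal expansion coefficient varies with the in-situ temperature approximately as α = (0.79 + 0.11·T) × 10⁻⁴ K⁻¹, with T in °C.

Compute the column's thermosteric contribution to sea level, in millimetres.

Δh ≈ 213 mm

Layer 1: α = (0.79 + 0.11×24)×10⁻⁴ = 3.43×10⁻⁴ K⁻¹
Layer 2: α = (0.79 + 0.11×14)×10⁻⁴ = 2.33×10⁻⁴ K⁻¹
Layer 3: α = (0.79 + 0.11×10)×10⁻⁴ = 1.89×10⁻⁴ K⁻¹
Layer 4: α = (0.79 + 0.11×2.1)×10⁻⁴ = 1.021×10⁻⁴ K⁻¹
0–40 m: 40 × 0.43 × 3.43×10⁻⁴ = 0.0058996 m
Layer 2: 1.1 × 310 × 2.33×10⁻⁴ = 0.079453 m
350–730 m: 380 × 0.89 × 1.89×10⁻⁴ = 0.0639198 m
Layer 4: 1600 × 1.021×10⁻⁴ × 0.39 = 0.0637104 m
Δh = 0.0058996 + 0.079453 + 0.0639198 + 0.0637104 = 0.2129828 m ≈ 213 mm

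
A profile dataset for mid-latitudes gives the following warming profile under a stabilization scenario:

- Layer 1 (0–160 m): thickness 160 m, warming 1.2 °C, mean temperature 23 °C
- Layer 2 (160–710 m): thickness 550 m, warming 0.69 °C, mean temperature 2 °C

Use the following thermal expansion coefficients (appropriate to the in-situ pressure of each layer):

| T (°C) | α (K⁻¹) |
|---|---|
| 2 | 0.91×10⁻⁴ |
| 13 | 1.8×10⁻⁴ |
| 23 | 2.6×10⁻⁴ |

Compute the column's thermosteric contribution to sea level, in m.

Layer 1 at 23 °C → α = 2.6×10⁻⁴ K⁻¹
Layer 2 at 2 °C → α = 0.91×10⁻⁴ K⁻¹
Layer 1: 2.6×10⁻⁴ × 160 × 1.2 = 0.04992 m
Layer 2: 550 × 0.91×10⁻⁴ × 0.69 = 0.0345345 m
Δh = 0.04992 + 0.0345345 = 0.0844545 m ≈ 0.084 m

0.084 m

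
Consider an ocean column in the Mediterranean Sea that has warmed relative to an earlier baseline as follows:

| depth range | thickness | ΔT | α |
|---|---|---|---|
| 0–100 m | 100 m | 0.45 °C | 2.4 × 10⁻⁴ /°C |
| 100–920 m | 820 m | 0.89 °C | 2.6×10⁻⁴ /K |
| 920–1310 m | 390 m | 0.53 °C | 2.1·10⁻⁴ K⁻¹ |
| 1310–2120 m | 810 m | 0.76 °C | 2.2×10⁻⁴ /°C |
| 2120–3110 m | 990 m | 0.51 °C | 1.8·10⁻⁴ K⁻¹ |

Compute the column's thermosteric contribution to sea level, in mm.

about 470 mm

Layer 1: 100 × 0.45 × 2.4×10⁻⁴ = 0.01080 m
0.89 × 820 × 2.6×10⁻⁴ = 0.189748 m
920–1310 m: 390 × 0.53 × 2.1×10⁻⁴ = 0.043407 m
810 × 0.76 × 2.2×10⁻⁴ = 0.135432 m
2120–3110 m: 0.51 × 990 × 1.8×10⁻⁴ = 0.090882 m
Δh = 0.01080 + 0.189748 + 0.043407 + 0.135432 + 0.090882 = 0.470269 m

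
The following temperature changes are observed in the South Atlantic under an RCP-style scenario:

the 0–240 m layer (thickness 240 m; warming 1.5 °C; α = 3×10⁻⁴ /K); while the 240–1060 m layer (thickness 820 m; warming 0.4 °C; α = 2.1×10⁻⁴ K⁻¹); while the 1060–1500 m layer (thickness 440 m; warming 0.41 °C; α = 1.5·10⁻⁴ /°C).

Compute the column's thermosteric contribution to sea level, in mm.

about 204 mm

0–240 m: 3×10⁻⁴ × 240 × 1.5 = 0.10800 m
240–1060 m: 820 × 2.1×10⁻⁴ × 0.4 = 0.06888 m
Layer 3: 0.41 × 1.5×10⁻⁴ × 440 = 0.02706 m
Δh = 0.10800 + 0.06888 + 0.02706 = 0.20394 m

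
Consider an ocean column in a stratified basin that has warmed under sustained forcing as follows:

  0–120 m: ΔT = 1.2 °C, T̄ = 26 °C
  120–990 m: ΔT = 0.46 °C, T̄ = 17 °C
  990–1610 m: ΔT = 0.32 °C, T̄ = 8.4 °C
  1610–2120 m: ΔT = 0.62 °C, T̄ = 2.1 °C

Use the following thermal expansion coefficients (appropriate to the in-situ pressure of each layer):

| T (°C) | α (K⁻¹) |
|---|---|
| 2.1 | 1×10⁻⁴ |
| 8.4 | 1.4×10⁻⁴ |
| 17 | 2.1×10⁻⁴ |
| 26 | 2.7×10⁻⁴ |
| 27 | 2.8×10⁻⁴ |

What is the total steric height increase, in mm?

Layer 1 at 26 °C → α = 2.7×10⁻⁴ K⁻¹
Layer 2 at 17 °C → α = 2.1×10⁻⁴ K⁻¹
Layer 3 at 8.4 °C → α = 1.4×10⁻⁴ K⁻¹
Layer 4 at 2.1 °C → α = 1×10⁻⁴ K⁻¹
Layer 1: 2.7×10⁻⁴ × 1.2 × 120 = 0.03888 m
120–990 m: 2.1×10⁻⁴ × 870 × 0.46 = 0.084042 m
1.4×10⁻⁴ × 620 × 0.32 = 0.027776 m
1610–2120 m: 0.62 × 1×10⁻⁴ × 510 = 0.03162 m
Δh = 0.03888 + 0.084042 + 0.027776 + 0.03162 = 0.182318 m

182 mm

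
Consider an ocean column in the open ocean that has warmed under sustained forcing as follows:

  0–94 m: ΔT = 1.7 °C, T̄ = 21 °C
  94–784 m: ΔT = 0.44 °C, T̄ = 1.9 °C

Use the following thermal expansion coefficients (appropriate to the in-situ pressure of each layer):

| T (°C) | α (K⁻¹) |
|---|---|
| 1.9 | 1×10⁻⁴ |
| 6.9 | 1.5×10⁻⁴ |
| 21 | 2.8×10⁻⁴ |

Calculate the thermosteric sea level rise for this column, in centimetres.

Layer 1 at 21 °C → α = 2.8×10⁻⁴ K⁻¹
Layer 2 at 1.9 °C → α = 1×10⁻⁴ K⁻¹
Layer 1: 94 × 2.8×10⁻⁴ × 1.7 = 0.044744 m
0.44 × 690 × 1×10⁻⁴ = 0.03036 m
Δh = 0.044744 + 0.03036 = 0.075104 m

Δh = 7.51 cm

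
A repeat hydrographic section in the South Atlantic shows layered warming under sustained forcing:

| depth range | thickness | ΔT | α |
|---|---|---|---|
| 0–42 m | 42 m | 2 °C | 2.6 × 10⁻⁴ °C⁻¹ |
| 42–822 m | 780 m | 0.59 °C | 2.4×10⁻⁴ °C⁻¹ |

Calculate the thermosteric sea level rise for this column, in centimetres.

0–42 m: 42 × 2.6×10⁻⁴ × 2 = 0.02184 m
42–822 m: 0.59 × 2.4×10⁻⁴ × 780 = 0.110448 m
Δh = 0.02184 + 0.110448 = 0.132288 m

13.2 cm of thermosteric rise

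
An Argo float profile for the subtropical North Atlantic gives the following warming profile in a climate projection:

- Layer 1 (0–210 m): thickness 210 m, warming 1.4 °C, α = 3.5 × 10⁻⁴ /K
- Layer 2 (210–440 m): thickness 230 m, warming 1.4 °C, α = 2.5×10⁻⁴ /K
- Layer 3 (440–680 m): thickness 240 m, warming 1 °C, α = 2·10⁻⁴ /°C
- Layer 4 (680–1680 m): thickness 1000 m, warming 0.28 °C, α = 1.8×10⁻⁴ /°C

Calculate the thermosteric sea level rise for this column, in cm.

about 28.2 cm

0–210 m: 210 × 1.4 × 3.5×10⁻⁴ = 0.10290 m
210–440 m: 1.4 × 230 × 2.5×10⁻⁴ = 0.08050 m
2×10⁻⁴ × 1 × 240 = 0.04800 m
Layer 4: 1.8×10⁻⁴ × 0.28 × 1000 = 0.05040 m
Δh = 0.10290 + 0.08050 + 0.04800 + 0.05040 = 0.28180 m ≈ 28.2 cm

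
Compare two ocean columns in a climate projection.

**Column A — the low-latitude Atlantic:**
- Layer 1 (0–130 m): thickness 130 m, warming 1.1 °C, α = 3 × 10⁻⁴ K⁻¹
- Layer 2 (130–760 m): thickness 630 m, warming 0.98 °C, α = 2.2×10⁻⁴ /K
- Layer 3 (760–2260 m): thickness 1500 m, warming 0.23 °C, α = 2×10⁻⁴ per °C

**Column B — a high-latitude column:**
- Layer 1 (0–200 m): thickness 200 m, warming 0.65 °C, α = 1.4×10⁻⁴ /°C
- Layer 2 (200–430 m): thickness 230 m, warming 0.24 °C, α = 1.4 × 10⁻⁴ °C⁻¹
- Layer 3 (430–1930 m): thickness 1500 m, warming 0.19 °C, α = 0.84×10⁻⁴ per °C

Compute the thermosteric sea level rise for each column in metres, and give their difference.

Δh_A ≈ 0.25 m, Δh_B ≈ 0.050 m; difference ≈ 0.20 m

A Layer 1: 130 × 1.1 × 3×10⁻⁴ = 0.04290 m
A 2.2×10⁻⁴ × 0.98 × 630 = 0.135828 m
A Layer 3: 0.23 × 2×10⁻⁴ × 1500 = 0.06900 m
A total: 0.247728 m
B 1.4×10⁻⁴ × 0.65 × 200 = 0.01820 m
B Layer 2: 230 × 0.24 × 1.4×10⁻⁴ = 0.007728 m
B Layer 3: 0.19 × 0.84×10⁻⁴ × 1500 = 0.02394 m
B total: 0.049868 m
Difference: 0.247728 − 0.049868 = 0.19786 m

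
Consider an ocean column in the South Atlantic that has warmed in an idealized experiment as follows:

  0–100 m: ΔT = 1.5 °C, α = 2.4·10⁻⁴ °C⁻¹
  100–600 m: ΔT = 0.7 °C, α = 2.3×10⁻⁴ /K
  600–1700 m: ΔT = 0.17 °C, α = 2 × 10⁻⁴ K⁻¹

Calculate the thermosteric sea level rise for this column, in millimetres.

0–100 m: 100 × 2.4×10⁻⁴ × 1.5 = 0.03600 m
Layer 2: 2.3×10⁻⁴ × 0.7 × 500 = 0.08050 m
Layer 3: 0.17 × 2×10⁻⁴ × 1100 = 0.03740 m
Δh = 0.03600 + 0.08050 + 0.03740 = 0.15390 m ≈ 154 mm

154 mm of thermosteric rise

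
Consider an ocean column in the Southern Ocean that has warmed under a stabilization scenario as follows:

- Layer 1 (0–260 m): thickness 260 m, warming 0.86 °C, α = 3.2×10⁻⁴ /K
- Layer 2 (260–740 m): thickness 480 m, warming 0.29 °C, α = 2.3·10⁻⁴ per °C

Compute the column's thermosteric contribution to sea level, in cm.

0–260 m: 3.2×10⁻⁴ × 0.86 × 260 = 0.071552 m
260–740 m: 480 × 0.29 × 2.3×10⁻⁴ = 0.032016 m
Δh = 0.071552 + 0.032016 = 0.103568 m

10 cm of thermosteric rise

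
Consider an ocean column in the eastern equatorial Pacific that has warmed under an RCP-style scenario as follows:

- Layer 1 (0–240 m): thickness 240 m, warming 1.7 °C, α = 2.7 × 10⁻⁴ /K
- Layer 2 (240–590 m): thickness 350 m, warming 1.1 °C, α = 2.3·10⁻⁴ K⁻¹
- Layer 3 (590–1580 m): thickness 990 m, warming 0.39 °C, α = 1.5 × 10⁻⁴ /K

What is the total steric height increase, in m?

0–240 m: 240 × 2.7×10⁻⁴ × 1.7 = 0.11016 m
Layer 2: 2.3×10⁻⁴ × 1.1 × 350 = 0.08855 m
Layer 3: 990 × 0.39 × 1.5×10⁻⁴ = 0.057915 m
Δh = 0.11016 + 0.08855 + 0.057915 = 0.256625 m

0.257 m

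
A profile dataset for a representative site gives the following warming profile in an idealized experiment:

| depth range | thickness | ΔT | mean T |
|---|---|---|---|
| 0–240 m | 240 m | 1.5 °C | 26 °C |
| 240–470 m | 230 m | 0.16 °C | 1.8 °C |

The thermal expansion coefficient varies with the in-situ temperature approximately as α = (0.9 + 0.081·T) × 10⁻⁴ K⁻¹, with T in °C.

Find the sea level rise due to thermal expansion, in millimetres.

Layer 1: α = (0.9 + 0.081×26)×10⁻⁴ = 3.006×10⁻⁴ K⁻¹
Layer 2: α = (0.9 + 0.081×1.8)×10⁻⁴ = 1.0458×10⁻⁴ K⁻¹
0–240 m: 1.5 × 240 × 3.006×10⁻⁴ = 0.108216 m
240–470 m: 230 × 1.0458×10⁻⁴ × 0.16 = 0.003848544 m
Δh = 0.108216 + 0.003848544 = 0.112064544 m

110 mm of thermosteric rise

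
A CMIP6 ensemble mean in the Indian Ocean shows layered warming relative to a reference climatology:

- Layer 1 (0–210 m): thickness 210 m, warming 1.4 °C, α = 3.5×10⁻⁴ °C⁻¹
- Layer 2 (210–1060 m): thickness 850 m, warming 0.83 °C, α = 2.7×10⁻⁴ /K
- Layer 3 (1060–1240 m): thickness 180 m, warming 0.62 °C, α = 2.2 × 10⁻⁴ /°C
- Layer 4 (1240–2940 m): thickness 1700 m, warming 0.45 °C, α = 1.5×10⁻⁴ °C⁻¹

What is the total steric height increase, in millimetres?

433 mm

Layer 1: 210 × 1.4 × 3.5×10⁻⁴ = 0.10290 m
Layer 2: 850 × 0.83 × 2.7×10⁻⁴ = 0.190485 m
0.62 × 180 × 2.2×10⁻⁴ = 0.024552 m
1.5×10⁻⁴ × 1700 × 0.45 = 0.11475 m
Δh = 0.10290 + 0.190485 + 0.024552 + 0.11475 = 0.432687 m ≈ 433 mm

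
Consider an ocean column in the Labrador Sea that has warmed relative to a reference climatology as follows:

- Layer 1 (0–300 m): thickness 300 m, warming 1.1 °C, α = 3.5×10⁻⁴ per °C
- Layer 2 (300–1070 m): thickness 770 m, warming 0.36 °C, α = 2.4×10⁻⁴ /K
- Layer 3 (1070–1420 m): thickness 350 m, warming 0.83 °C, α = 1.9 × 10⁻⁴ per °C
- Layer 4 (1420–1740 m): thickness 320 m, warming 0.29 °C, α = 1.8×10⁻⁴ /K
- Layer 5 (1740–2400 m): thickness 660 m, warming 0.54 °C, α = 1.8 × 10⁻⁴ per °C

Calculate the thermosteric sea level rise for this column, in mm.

1.1 × 3.5×10⁻⁴ × 300 = 0.11550 m
300–1070 m: 0.36 × 2.4×10⁻⁴ × 770 = 0.066528 m
Layer 3: 0.83 × 350 × 1.9×10⁻⁴ = 0.055195 m
1420–1740 m: 320 × 0.29 × 1.8×10⁻⁴ = 0.016704 m
1.8×10⁻⁴ × 0.54 × 660 = 0.064152 m
Δh = 0.11550 + 0.066528 + 0.055195 + 0.016704 + 0.064152 = 0.318079 m

318 mm of thermosteric rise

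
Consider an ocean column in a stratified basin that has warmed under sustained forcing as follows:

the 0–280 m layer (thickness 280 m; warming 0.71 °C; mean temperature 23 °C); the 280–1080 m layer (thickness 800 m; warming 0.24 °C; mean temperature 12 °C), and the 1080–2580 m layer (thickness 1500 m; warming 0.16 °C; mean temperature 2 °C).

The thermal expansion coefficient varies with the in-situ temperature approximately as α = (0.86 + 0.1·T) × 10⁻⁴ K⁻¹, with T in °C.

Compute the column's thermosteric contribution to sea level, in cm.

12.8 cm

Layer 1: α = (0.86 + 0.1×23)×10⁻⁴ = 3.16×10⁻⁴ K⁻¹
Layer 2: α = (0.86 + 0.1×12)×10⁻⁴ = 2.06×10⁻⁴ K⁻¹
Layer 3: α = (0.86 + 0.1×2)×10⁻⁴ = 1.06×10⁻⁴ K⁻¹
3.16×10⁻⁴ × 0.71 × 280 = 0.0628208 m
Layer 2: 800 × 0.24 × 2.06×10⁻⁴ = 0.039552 m
1080–2580 m: 1.06×10⁻⁴ × 1500 × 0.16 = 0.02544 m
Δh = 0.0628208 + 0.039552 + 0.02544 = 0.1278128 m ≈ 12.8 cm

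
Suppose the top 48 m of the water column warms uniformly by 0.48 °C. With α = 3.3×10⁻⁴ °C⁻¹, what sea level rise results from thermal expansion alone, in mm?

about 7.60 mm

Δh = αΔT·H = 3.3×10⁻⁴ × 0.48 × 48 = 0.0076032 m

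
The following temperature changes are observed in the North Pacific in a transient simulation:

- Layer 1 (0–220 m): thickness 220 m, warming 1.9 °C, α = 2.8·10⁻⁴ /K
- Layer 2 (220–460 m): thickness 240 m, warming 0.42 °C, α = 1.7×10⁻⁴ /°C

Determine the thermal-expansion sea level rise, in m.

Layer 1: 2.8×10⁻⁴ × 1.9 × 220 = 0.11704 m
Layer 2: 240 × 0.42 × 1.7×10⁻⁴ = 0.017136 m
Δh = 0.11704 + 0.017136 = 0.134176 m

about 0.134 m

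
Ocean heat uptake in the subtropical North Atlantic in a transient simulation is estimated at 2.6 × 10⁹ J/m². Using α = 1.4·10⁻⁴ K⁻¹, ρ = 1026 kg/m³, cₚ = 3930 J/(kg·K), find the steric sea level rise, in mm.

Δh = αQ/(ρcₚ) = 1.4×10⁻⁴ × 2.6×10⁹ / (1026 × 3930) ≈ 0.090274 m

90.3 mm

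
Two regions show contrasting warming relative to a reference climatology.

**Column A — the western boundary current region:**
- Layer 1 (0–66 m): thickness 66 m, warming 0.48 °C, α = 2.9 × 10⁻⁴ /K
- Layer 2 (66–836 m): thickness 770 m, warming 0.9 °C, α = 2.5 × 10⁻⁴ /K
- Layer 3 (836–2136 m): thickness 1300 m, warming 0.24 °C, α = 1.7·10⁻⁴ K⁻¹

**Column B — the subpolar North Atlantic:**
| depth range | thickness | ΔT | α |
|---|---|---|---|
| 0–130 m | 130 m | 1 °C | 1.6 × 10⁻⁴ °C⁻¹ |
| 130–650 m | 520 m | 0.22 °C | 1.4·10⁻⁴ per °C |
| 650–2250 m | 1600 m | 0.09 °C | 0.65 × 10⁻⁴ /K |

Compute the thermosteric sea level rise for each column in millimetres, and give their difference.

Δh_A ≈ 240 mm, Δh_B ≈ 46 mm; difference ≈ 190 mm

A 66 × 0.48 × 2.9×10⁻⁴ = 0.0091872 m
A Layer 2: 2.5×10⁻⁴ × 0.9 × 770 = 0.17325 m
A 836–2136 m: 0.24 × 1.7×10⁻⁴ × 1300 = 0.05304 m
A total: 0.2354772 m
B Layer 1: 1 × 1.6×10⁻⁴ × 130 = 0.02080 m
B 520 × 0.22 × 1.4×10⁻⁴ = 0.016016 m
B Layer 3: 1600 × 0.65×10⁻⁴ × 0.09 = 0.00936 m
B total: 0.046176 m
Difference: 0.2354772 − 0.046176 = 0.1893012 m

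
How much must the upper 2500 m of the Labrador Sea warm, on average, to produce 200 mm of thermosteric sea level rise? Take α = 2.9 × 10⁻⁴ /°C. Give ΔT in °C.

ΔT = Δh/(αH) = 0.2 / (2.9×10⁻⁴ × 2500) ≈ 0.2759 °C

about 0.276 °C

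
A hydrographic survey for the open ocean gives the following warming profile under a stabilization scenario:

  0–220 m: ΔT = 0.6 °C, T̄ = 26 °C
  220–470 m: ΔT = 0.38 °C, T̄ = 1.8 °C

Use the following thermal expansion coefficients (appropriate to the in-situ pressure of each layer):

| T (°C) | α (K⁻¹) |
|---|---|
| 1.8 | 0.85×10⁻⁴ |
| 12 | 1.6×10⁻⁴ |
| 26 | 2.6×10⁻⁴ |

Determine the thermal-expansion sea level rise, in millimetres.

Layer 1 at 26 °C → α = 2.6×10⁻⁴ K⁻¹
Layer 2 at 1.8 °C → α = 0.85×10⁻⁴ K⁻¹
0–220 m: 2.6×10⁻⁴ × 220 × 0.6 = 0.03432 m
Layer 2: 0.85×10⁻⁴ × 250 × 0.38 = 0.008075 m
Δh = 0.03432 + 0.008075 = 0.042395 m

Δh = 42.4 mm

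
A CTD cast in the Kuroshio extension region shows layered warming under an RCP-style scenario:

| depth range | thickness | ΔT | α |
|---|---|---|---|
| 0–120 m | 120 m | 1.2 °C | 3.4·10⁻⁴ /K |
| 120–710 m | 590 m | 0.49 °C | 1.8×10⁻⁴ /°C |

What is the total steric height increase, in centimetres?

Δh = 10.1 cm

0–120 m: 1.2 × 120 × 3.4×10⁻⁴ = 0.04896 m
590 × 1.8×10⁻⁴ × 0.49 = 0.052038 m
Δh = 0.04896 + 0.052038 = 0.100998 m ≈ 10.1 cm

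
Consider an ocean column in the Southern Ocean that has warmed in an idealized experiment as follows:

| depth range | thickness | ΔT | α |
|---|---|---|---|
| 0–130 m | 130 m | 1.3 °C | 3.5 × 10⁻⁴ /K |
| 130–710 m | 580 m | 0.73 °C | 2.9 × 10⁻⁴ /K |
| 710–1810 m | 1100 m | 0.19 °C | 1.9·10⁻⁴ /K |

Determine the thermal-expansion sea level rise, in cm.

about 22.2 cm

130 × 3.5×10⁻⁴ × 1.3 = 0.05915 m
Layer 2: 580 × 0.73 × 2.9×10⁻⁴ = 0.122786 m
Layer 3: 1100 × 1.9×10⁻⁴ × 0.19 = 0.03971 m
Δh = 0.05915 + 0.122786 + 0.03971 = 0.221646 m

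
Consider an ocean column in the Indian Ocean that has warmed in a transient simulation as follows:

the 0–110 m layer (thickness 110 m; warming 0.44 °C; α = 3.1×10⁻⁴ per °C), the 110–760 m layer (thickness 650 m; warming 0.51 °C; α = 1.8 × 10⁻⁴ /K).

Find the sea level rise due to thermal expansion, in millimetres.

74.7 mm

3.1×10⁻⁴ × 110 × 0.44 = 0.015004 m
0.51 × 650 × 1.8×10⁻⁴ = 0.05967 m
Δh = 0.015004 + 0.05967 = 0.074674 m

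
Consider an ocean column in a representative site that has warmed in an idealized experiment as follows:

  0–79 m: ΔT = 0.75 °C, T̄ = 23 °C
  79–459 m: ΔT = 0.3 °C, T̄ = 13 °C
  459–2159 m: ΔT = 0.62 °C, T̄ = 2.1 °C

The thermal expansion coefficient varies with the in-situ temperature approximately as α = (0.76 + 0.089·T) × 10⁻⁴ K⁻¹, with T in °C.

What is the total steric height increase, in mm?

about 138 mm

Layer 1: α = (0.76 + 0.089×23)×10⁻⁴ = 2.807×10⁻⁴ K⁻¹
Layer 2: α = (0.76 + 0.089×13)×10⁻⁴ = 1.917×10⁻⁴ K⁻¹
Layer 3: α = (0.76 + 0.089×2.1)×10⁻⁴ = 0.9469×10⁻⁴ K⁻¹
79 × 0.75 × 2.807×10⁻⁴ = 0.016631475 m
Layer 2: 1.917×10⁻⁴ × 380 × 0.3 = 0.0218538 m
459–2159 m: 0.9469×10⁻⁴ × 1700 × 0.62 = 0.09980326 m
Δh = 0.016631475 + 0.0218538 + 0.09980326 = 0.138288535 m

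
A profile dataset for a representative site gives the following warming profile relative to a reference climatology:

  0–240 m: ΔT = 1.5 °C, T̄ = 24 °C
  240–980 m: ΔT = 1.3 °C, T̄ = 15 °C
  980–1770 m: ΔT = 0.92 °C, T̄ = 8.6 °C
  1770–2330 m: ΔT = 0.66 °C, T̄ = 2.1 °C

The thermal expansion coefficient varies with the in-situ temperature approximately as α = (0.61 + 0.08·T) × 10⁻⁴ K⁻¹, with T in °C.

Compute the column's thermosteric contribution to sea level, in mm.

Layer 1: α = (0.61 + 0.08×24)×10⁻⁴ = 2.53×10⁻⁴ K⁻¹
Layer 2: α = (0.61 + 0.08×15)×10⁻⁴ = 1.81×10⁻⁴ K⁻¹
Layer 3: α = (0.61 + 0.08×8.6)×10⁻⁴ = 1.298×10⁻⁴ K⁻¹
Layer 4: α = (0.61 + 0.08×2.1)×10⁻⁴ = 0.778×10⁻⁴ K⁻¹
1.5 × 2.53×10⁻⁴ × 240 = 0.09108 m
Layer 2: 1.3 × 1.81×10⁻⁴ × 740 = 0.174122 m
Layer 3: 0.92 × 1.298×10⁻⁴ × 790 = 0.09433864 m
0.66 × 560 × 0.778×10⁻⁴ = 0.02875488 m
Δh = 0.09108 + 0.174122 + 0.09433864 + 0.02875488 = 0.38829552 m

Δh ≈ 388 mm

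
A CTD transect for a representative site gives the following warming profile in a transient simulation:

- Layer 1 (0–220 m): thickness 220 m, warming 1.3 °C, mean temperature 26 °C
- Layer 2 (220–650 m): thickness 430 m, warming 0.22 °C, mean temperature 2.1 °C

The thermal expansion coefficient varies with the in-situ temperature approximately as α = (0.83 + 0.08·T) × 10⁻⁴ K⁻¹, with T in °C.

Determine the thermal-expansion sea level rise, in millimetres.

Layer 1: α = (0.83 + 0.08×26)×10⁻⁴ = 2.91×10⁻⁴ K⁻¹
Layer 2: α = (0.83 + 0.08×2.1)×10⁻⁴ = 0.998×10⁻⁴ K⁻¹
Layer 1: 220 × 1.3 × 2.91×10⁻⁴ = 0.083226 m
Layer 2: 430 × 0.22 × 0.998×10⁻⁴ = 0.00944108 m
Δh = 0.083226 + 0.00944108 = 0.09266708 m

Δh = 92.7 mm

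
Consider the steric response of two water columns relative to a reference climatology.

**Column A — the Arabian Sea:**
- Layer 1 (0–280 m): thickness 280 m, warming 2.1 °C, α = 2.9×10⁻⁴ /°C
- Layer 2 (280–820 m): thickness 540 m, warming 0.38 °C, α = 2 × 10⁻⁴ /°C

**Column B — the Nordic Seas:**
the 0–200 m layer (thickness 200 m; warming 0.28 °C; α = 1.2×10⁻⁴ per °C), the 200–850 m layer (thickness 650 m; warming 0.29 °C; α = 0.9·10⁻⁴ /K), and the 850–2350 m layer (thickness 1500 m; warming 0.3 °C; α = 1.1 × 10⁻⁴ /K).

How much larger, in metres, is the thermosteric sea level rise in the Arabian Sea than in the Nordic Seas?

0.138 m

A 2.9×10⁻⁴ × 2.1 × 280 = 0.17052 m
A 2×10⁻⁴ × 540 × 0.38 = 0.04104 m
A total: 0.21156 m
B Layer 1: 0.28 × 200 × 1.2×10⁻⁴ = 0.00672 m
B 650 × 0.9×10⁻⁴ × 0.29 = 0.016965 m
B 1.1×10⁻⁴ × 0.3 × 1500 = 0.04950 m
B total: 0.073185 m
Difference: 0.21156 − 0.073185 = 0.138375 m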